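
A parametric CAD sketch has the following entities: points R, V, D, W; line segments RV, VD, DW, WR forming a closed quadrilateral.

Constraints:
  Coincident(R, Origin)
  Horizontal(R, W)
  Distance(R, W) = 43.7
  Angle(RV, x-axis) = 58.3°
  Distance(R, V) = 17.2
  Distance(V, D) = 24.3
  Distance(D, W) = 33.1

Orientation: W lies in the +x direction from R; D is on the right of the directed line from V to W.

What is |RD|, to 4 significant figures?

15.29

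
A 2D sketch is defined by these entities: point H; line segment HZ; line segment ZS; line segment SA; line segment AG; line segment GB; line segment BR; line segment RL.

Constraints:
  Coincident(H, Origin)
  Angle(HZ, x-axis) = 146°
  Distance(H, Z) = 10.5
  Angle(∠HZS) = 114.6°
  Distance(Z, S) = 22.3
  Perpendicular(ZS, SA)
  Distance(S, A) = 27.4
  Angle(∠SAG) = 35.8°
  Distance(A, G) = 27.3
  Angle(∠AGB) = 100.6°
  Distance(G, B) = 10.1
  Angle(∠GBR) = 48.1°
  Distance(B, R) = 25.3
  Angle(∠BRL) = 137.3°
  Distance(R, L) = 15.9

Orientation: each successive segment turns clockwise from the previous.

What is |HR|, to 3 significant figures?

23.9

H is at the origin; HZ runs at 146.0° with length 10.5, so Z = (-8.70, 5.87). ∠HZS = 114.6° gives ZS at 80.6° from the x-axis; with |ZS| = 22.3, S = (-5.06, 27.9). ZS ⟂ SA, so SA runs at -9.40°; with |SA| = 27.4, A = (22.0, 23.4). ∠SAG = 35.8° gives AG at -154° from the x-axis; with |AG| = 27.3, G = (-2.48, 11.3). ∠AGB = 100.6° gives GB at 127° from the x-axis; with |GB| = 10.1, B = (-8.56, 19.3). ∠GBR = 48.1° gives BR at -4.90° from the x-axis; with |BR| = 25.3, R = (16.6, 17.2). Then |HR| = |R − H| = 23.9.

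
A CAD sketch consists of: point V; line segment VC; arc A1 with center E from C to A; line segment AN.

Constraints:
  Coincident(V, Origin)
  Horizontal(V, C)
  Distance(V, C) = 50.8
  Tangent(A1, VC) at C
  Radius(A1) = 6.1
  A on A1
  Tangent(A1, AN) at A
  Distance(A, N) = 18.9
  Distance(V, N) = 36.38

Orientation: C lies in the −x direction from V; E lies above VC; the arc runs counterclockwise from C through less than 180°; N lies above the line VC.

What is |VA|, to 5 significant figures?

46.532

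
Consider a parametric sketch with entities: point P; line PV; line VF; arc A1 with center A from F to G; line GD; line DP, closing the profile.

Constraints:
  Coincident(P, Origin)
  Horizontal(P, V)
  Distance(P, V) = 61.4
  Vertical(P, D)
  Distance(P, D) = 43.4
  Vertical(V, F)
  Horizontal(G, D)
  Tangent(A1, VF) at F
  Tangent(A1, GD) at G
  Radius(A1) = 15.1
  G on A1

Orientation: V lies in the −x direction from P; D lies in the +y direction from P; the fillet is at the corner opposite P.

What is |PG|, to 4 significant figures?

63.46

The virtual corner opposite P is at (-61.40, 43.40). Tangency of A1 to VF means the radius AF is perpendicular to VF and since A1 is tangent to GD there, AG ⟂ GD, with radius 15.1, so the center A sits 15.1 in from both sides at A = (-46.30, 28.30). That places the tangent points at F = (-61.40, 28.30) on VF and G = (-46.30, 43.40) on GD. Then |PG| = |G − P| = 63.46.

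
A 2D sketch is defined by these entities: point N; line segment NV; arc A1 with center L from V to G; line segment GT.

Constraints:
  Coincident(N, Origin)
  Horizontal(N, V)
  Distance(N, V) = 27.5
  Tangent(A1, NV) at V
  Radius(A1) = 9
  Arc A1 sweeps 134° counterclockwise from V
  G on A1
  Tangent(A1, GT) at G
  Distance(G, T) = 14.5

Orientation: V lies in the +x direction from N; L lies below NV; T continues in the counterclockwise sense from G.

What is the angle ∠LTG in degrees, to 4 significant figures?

31.83°

On A1, V sits at bearing 90° from L; a 134° counterclockwise sweep puts G at bearing 224°, so G = L + 9.0·(cos 224°, sin 224°) = (21.03, -15.25). Tangency of A1 to GT means the radius LG is perpendicular to GT, so GT runs along (−sin 224°, cos 224°); with |GT| = 14.5, T = (31.10, -25.68). Then cos ∠LTG = TL·TG / (|TL||TG|), giving 31.83°.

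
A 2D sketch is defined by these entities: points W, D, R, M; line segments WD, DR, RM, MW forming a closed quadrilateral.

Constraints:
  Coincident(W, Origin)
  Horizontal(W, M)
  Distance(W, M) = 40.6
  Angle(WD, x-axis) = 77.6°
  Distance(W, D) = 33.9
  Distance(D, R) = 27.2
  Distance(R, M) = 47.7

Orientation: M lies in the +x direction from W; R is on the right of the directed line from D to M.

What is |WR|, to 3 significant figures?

11.3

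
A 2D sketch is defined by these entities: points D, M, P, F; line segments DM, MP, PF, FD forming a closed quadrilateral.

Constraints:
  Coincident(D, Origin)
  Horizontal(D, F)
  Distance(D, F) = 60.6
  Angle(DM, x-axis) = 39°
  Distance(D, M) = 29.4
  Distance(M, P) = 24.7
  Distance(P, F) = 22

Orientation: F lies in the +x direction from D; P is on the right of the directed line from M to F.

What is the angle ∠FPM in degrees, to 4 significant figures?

128.3°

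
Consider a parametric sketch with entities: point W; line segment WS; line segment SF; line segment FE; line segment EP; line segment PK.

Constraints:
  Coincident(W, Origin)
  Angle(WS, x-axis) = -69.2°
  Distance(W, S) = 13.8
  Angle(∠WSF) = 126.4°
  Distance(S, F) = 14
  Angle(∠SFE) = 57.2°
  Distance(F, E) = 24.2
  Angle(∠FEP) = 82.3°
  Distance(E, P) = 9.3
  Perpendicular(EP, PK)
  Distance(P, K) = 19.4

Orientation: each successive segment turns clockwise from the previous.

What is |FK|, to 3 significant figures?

7.60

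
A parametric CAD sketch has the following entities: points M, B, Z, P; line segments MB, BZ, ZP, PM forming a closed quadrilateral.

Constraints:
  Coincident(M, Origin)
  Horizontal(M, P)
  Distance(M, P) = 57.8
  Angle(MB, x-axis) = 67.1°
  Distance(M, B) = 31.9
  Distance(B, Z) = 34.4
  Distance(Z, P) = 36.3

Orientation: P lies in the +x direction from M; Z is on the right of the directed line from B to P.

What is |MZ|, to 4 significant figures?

22.01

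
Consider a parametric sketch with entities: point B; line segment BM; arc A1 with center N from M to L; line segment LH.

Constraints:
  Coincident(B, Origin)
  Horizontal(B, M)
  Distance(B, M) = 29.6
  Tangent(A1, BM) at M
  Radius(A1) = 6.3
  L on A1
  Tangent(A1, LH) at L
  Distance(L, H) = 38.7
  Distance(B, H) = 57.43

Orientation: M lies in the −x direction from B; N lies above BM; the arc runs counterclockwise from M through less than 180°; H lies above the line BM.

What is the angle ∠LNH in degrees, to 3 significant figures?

80.8°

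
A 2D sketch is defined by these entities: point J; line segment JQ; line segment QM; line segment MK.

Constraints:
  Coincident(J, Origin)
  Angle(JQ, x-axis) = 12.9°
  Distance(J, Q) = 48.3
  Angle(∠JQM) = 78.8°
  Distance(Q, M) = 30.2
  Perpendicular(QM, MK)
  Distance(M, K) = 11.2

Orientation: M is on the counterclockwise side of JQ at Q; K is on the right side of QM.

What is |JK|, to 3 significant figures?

62.2

∠JQM = 78.8°, so QM runs at 12.9° + (180° − 78.8°) = 114° from the x-axis; with |QM| = 30.2, M = Q + 30.2·(cos 114°, sin 114°) = (34.7, 38.4). QM ⟂ MK; with |MK| = 11.2 on the right of QM, K = M + 11.2·(0.913, 0.408) = (45.0, 42.9). Then |JK| = |K − J| = 62.2.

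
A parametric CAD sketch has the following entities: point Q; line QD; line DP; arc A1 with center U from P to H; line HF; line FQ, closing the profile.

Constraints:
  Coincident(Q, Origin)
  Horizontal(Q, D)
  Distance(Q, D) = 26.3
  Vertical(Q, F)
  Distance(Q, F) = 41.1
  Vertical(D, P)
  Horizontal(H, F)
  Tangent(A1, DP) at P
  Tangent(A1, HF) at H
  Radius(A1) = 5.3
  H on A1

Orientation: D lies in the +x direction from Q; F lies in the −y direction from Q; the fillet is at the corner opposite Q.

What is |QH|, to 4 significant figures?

46.15

The virtual corner opposite Q is at (26.30, -41.10). Tangency of A1 to DP means the radius UP is perpendicular to DP and tangency of A1 to HF means the radius UH is perpendicular to HF, with radius 5.3, so the center U sits 5.3 in from both sides at U = (21.00, -35.80). That places the tangent points at P = (26.30, -35.80) on DP and H = (21.00, -41.10) on HF. Then |QH| = |H − Q| = 46.15.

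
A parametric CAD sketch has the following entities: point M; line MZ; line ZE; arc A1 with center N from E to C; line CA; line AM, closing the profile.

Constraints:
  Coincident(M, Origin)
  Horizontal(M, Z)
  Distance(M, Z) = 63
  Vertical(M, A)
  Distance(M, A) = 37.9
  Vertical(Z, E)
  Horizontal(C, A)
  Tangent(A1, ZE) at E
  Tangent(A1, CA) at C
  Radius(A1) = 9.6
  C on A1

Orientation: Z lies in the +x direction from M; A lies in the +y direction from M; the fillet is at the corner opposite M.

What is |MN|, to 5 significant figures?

60.436

M is at the origin; M and Z share the same y with |MZ| = 63.0 and Z on the +x side, so Z = (63.000, 0.0000). MA is vertical with |MA| = 37.9 and A on the +y side, so A = (0.0000, 37.900). The virtual corner opposite M is at (63.000, 37.900). Tangency of A1 to ZE means the radius NE is perpendicular to ZE and since A1 is tangent to CA there, NC ⟂ CA, with radius 9.6, so the center N sits 9.6 in from both sides at N = (53.400, 28.300). Then |MN| = |N − M| = 60.436.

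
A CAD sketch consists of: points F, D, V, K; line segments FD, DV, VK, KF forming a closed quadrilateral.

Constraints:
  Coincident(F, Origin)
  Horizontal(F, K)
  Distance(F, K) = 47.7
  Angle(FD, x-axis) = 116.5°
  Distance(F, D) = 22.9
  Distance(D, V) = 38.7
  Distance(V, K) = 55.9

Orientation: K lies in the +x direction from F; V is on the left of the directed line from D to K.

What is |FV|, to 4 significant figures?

50.45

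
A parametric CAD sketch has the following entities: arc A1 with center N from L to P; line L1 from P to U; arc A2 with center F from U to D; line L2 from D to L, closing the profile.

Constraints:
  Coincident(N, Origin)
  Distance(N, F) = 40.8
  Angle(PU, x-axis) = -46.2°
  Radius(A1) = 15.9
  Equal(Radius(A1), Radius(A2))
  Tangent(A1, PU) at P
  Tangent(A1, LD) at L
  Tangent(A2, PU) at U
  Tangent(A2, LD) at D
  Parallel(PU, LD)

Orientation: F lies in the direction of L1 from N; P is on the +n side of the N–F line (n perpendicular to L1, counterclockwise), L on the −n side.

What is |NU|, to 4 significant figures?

43.79

The slot axis is L1's direction at -46.2°, so u = (cos -46.2°, sin -46.2°) = (0.6921, -0.7218) and n = (−sin -46.2°, cos -46.2°) = (0.7218, 0.6921). N is at the origin and F lies 40.8 along u from N, so F = 40.8·u = (28.24, -29.45). Tangency of A1 to both parallel lines with radius 15.9 puts P and L at N ± 15.9·n: P = (11.48, 11.01), L = (-11.48, -11.01). Equal radii place U and D the same way about F: U = F + 15.9·n = (39.72, -18.44), D = F − 15.9·n = (16.76, -40.45). Then |NU| = |U − N| = 43.79.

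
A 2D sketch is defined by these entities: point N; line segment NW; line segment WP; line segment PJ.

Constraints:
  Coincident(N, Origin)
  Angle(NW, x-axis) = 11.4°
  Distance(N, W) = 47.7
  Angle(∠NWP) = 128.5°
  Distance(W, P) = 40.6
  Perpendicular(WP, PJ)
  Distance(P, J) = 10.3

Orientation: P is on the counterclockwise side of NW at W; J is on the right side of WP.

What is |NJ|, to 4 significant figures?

84.91

∠NWP = 128.5°, so WP runs at 11.4° + (180° − 128.5°) = 62.90° from the x-axis; with |WP| = 40.6, P = W + 40.6·(cos 62.90°, sin 62.90°) = (65.25, 45.57). The perpendicularity gives PJ at right angles to WP; with |PJ| = 10.3 on the right of WP, J = P + 10.3·(0.8902, -0.4555) = (74.42, 40.88). Then |NJ| = |J − N| = 84.91.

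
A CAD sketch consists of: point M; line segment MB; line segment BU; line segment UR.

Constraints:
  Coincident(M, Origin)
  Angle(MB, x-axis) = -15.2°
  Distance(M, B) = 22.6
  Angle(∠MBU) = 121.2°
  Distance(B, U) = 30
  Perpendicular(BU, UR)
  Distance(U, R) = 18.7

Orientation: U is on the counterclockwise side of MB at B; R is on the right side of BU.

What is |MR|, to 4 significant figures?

56.44

M is at the origin; MB runs at -15.2° with length 22.6, so B = 22.6·(cos -15.2°, sin -15.2°) = (21.81, -5.925). ∠MBU = 121.2°, so BU runs at -15.2° + (180° − 121.2°) = 43.60° from the x-axis; with |BU| = 30.0, U = B + 30.0·(cos 43.60°, sin 43.60°) = (43.53, 14.76). BU is perpendicular to UR; with |UR| = 18.7 on the right of BU, R = U + 18.7·(0.6896, -0.7242) = (56.43, 1.221). Then |MR| = |R − M| = 56.44.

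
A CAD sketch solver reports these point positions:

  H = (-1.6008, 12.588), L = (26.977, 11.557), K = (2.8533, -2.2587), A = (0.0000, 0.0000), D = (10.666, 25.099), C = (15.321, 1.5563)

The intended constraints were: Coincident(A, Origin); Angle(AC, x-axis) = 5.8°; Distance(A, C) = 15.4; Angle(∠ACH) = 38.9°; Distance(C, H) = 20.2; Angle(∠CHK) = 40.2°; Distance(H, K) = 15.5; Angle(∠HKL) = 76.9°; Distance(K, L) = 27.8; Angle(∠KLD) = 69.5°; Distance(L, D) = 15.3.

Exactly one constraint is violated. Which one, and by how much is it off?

Distance(L, D) = 15.3 — off by 5.90.

A = (0.00, 0.00) ✓; AC at 5.800° ✓; |AC| = 15.40 ✓; ∠ACH = 38.90° ✓; |CH| = 20.20 ✓; ∠CHK = 40.20° ✓; |HK| = 15.50 ✓; ∠HKL = 76.90° ✓; |KL| = 27.80 ✓; ∠KLD = 69.50° ✓; |LD| = 21.20 ✗.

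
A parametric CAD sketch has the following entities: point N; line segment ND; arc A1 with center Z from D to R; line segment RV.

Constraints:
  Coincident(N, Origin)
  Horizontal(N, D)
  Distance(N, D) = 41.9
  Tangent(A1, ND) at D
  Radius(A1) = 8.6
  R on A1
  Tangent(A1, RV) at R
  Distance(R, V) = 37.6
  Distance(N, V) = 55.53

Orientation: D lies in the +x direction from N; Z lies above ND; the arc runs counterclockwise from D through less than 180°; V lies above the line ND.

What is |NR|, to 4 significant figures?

51.06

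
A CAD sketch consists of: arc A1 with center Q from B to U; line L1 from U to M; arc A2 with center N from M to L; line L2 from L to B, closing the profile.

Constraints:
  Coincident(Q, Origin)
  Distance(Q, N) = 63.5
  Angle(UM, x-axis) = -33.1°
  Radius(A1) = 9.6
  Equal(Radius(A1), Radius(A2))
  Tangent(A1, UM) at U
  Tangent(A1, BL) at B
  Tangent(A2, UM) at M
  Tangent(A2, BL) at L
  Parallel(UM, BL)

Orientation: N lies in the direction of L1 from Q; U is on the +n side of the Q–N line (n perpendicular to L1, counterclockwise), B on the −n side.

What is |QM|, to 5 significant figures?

64.222

Tangency of A1 to both parallel lines with radius 9.6 puts U and B at Q ± 9.6·n: U = (5.2426, 8.0421), B = (-5.2426, -8.0421). Equal radii place M and L the same way about N: M = N + 9.6·n = (58.438, -26.635), L = N − 9.6·n = (47.953, -42.720). Then |QM| = |M − Q| = 64.222.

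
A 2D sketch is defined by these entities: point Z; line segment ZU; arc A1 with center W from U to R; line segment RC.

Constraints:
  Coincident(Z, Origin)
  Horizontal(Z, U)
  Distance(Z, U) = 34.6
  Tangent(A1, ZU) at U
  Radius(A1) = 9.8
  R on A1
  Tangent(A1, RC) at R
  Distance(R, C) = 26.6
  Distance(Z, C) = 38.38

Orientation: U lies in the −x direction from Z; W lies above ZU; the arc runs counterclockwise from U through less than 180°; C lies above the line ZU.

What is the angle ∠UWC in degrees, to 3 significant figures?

146°

Z is at the origin; Z and U share the same y with |ZU| = 34.6 and U on the −x side, so U = (-34.6, 0.00). Tangency of A1 to ZU means the radius WU is perpendicular to ZU, so W = U + (0, 9.8) = (-34.6, 9.80). Since WR ⟂ RC (tangency), |WC| = √(9.8² + 26.6²) = 28.3 regardless of where R sits on A1. So C lies on both circle(Z, 38.38) and circle(W, 28.3); the above-ZU intersection is C = (-18.9, 33.4). R is the foot of the tangent from C: R = (-25.1, 7.53).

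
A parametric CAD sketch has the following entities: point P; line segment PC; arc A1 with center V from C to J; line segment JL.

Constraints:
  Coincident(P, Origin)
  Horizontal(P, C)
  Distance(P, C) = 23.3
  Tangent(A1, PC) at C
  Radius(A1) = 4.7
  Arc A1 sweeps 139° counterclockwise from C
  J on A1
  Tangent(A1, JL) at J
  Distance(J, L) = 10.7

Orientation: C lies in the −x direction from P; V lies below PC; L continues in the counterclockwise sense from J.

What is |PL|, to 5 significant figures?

23.838

P is at the origin; P and C share the same y with |PC| = 23.3 and C on the −x side, so C = (-23.300, 0.0000). Since A1 is tangent to PC there, VC ⟂ PC, so V = C + (0, -4.7) = (-23.300, -4.7000). On A1, C sits at bearing 90° from V; a 139° counterclockwise sweep puts J at bearing 229°, so J = V + 4.7·(cos 229°, sin 229°) = (-26.383, -8.2471). A1 meets JL tangentially, so VJ is at right angles to JL, so JL runs along (−sin 229°, cos 229°); with |JL| = 10.7, L = (-18.308, -15.267). Then |PL| = |L − P| = 23.838.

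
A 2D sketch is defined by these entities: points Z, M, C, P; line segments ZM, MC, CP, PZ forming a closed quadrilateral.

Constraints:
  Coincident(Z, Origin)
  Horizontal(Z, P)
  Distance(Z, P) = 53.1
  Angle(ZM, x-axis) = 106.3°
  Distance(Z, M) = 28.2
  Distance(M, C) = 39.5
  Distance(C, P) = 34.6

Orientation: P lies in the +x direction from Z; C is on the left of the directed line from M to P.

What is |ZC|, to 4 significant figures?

41.62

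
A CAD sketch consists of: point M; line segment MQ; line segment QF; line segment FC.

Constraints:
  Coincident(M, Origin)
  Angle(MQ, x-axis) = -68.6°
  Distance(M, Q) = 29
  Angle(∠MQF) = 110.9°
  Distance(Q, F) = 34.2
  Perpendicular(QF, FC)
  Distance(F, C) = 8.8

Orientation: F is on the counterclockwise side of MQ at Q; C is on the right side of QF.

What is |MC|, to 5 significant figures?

57.206

M is at the origin; MQ runs at -68.6° with length 29.0, so Q = 29.0·(cos -68.6°, sin -68.6°) = (10.581, -27.001). ∠MQF = 110.9°, so QF runs at -68.6° + (180° − 110.9°) = 0.50000° from the x-axis; with |QF| = 34.2, F = Q + 34.2·(cos 0.50000°, sin 0.50000°) = (44.780, -26.702). QF ⟂ FC; with |FC| = 8.8 on the right of QF, C = F + 8.8·(0.0087265, -0.99996) = (44.857, -35.502). Then |MC| = |C − M| = 57.206.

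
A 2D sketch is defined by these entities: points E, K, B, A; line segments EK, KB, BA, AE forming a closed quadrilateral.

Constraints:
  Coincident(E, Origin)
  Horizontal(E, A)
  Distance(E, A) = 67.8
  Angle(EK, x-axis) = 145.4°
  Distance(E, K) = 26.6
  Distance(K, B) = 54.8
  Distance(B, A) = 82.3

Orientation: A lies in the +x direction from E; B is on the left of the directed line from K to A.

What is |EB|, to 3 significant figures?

60.2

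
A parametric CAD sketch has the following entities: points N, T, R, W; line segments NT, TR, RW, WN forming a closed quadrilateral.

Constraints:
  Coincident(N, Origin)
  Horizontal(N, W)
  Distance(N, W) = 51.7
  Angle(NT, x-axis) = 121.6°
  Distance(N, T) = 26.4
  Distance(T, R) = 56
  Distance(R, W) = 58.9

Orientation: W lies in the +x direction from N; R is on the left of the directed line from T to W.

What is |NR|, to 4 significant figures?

63.68

N is at the origin; NW is horizontal with |NW| = 51.7 and W in +x, so W = (51.7, 0). NT runs at 121.6° with |NT| = 26.4, so T = (-13.83, 22.49). R is determined by |TR| = 56.0 and |RW| = 58.9 together: it lies at the intersection of circle(T, 56.0) and circle(W, 58.9). With |TW| = 69.28, the foot of the radical line on TW is 32.24 from T and the perpendicular offset is √(56.0² − 32.24²) = 45.79. Taking the left-of-TW solution: R = (31.52, 55.34).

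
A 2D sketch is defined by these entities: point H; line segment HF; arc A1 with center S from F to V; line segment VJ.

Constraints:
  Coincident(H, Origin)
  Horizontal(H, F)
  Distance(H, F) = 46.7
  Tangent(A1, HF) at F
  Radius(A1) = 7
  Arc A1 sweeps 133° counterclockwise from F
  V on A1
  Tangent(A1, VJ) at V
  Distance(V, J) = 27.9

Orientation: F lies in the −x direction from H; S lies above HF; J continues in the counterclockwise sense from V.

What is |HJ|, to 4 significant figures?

68.62

H is at the origin; H and F share the same y with |HF| = 46.7 and F on the −x side, so F = (-46.70, 0.000). The tangent condition forces SF to be normal to HF, so S = F + (0, 7) = (-46.70, 7.000). On A1, F sits at bearing -90° from S; a 133° counterclockwise sweep puts V at bearing 43°, so V = S + 7.0·(cos 43°, sin 43°) = (-41.58, 11.77). Tangency of A1 to VJ means the radius SV is perpendicular to VJ, so VJ runs along (−sin 43°, cos 43°); with |VJ| = 27.9, J = (-60.61, 32.18). Then |HJ| = |J − H| = 68.62.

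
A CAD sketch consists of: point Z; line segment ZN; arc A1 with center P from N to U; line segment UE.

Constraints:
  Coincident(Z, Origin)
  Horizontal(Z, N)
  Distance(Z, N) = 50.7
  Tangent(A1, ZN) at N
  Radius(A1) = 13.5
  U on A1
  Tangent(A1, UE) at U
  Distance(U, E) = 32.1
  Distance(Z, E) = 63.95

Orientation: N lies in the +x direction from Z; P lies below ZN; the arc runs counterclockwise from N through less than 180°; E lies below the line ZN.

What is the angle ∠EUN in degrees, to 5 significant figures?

130.08°

Z is at the origin; Z and N share the same y with |ZN| = 50.7 and N on the +x side, so N = (50.700, 0.0000). Tangency of A1 to ZN means the radius PN is perpendicular to ZN, so P = N + (0, -13.5) = (50.700, -13.500). Since PU ⟂ UE (tangency), |PE| = √(13.5² + 32.1²) = 34.823 regardless of where U sits on A1. So E lies on both circle(Z, 63.95) and circle(P, 34.823); the below-ZN intersection is E = (42.889, -47.436). U is the foot of the tangent from E: U = (37.399, -15.809).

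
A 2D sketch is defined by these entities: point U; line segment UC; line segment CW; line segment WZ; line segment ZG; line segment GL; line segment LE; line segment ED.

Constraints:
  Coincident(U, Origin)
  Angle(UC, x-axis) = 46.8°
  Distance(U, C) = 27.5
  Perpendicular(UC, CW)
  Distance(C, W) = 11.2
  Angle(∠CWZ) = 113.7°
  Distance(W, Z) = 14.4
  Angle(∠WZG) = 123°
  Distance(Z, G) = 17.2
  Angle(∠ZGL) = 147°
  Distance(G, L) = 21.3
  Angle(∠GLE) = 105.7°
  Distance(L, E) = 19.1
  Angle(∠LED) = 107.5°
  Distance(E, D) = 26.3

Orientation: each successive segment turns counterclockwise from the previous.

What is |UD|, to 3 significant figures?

29.8

∠GLE = 105.7° gives LE at 7.40° from the x-axis; with |LE| = 19.1, E = (21.8, -12.0). ∠LED = 107.5° gives ED at 79.9° from the x-axis; with |ED| = 26.3, D = (26.4, 13.9). Then |UD| = |D − U| = 29.8.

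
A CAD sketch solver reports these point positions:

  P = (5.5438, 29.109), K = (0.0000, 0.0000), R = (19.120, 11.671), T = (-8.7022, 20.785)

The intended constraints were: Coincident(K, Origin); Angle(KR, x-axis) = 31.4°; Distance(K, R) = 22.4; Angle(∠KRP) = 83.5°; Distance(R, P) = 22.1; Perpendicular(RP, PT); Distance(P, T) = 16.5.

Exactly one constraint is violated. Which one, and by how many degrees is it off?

Perpendicular(RP, PT) — off by 7.60°.

K = (0.00, 0.00) ✓; KR at 31.40° ✓; |KR| = 22.40 ✓; ∠KRP = 83.50° ✓; |RP| = 22.10 ✓; ∠(RP, PT) = 82.40° ✗; |PT| = 16.50 ✓.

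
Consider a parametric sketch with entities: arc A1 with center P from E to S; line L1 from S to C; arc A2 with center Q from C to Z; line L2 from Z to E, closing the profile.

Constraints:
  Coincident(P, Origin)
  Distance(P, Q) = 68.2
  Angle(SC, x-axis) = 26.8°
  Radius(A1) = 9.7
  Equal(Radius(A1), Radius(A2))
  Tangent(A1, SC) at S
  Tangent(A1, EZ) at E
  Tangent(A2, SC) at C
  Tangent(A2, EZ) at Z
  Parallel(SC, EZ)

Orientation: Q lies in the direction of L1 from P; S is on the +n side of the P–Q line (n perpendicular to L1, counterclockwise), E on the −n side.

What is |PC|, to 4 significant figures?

68.89

Tangency of A1 to both parallel lines with radius 9.7 puts S and E at P ± 9.7·n: S = (-4.374, 8.658), E = (4.374, -8.658). Equal radii place C and Z the same way about Q: C = Q + 9.7·n = (56.50, 39.41), Z = Q − 9.7·n = (65.25, 22.09). Then |PC| = |C − P| = 68.89.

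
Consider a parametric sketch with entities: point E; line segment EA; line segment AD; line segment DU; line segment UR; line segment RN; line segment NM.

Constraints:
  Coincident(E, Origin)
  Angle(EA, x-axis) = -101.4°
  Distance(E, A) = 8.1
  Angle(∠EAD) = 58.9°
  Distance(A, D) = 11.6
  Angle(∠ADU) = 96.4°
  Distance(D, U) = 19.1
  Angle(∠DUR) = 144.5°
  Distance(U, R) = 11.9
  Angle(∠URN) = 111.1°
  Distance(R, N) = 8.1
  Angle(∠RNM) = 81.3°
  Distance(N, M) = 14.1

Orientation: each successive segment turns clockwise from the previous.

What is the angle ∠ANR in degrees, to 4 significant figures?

97.84°

E is at the origin; EA runs at -101.4° with length 8.1, so A = (-1.601, -7.940). ∠EAD = 58.9° gives AD at 137.5° from the x-axis; with |AD| = 11.6, D = (-10.15, -0.1034). ∠ADU = 96.4° gives DU at 53.90° from the x-axis; with |DU| = 19.1, U = (1.100, 15.33). ∠DUR = 144.5° gives UR at 18.40° from the x-axis; with |UR| = 11.9, R = (12.39, 19.09). ∠URN = 111.1° gives RN at -50.50° from the x-axis; with |RN| = 8.1, N = (17.54, 12.84). Then cos ∠ANR = NA·NR / (|NA||NR|), giving 97.84°.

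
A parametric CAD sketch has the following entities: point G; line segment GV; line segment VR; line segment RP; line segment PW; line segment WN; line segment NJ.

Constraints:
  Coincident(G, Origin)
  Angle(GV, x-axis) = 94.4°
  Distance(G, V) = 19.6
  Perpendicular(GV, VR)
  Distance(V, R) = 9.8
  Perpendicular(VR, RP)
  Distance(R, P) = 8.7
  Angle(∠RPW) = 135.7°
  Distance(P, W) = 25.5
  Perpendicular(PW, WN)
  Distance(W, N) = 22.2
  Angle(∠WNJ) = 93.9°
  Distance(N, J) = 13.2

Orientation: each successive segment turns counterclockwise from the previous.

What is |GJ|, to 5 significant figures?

23.810

PW is perpendicular to WN, so WN runs at 48.700°; with |WN| = 22.2, N = (23.202, 9.9640). ∠WNJ = 93.9° gives NJ at 134.80° from the x-axis; with |NJ| = 13.2, J = (13.901, 19.330). Then |GJ| = |J − G| = 23.810.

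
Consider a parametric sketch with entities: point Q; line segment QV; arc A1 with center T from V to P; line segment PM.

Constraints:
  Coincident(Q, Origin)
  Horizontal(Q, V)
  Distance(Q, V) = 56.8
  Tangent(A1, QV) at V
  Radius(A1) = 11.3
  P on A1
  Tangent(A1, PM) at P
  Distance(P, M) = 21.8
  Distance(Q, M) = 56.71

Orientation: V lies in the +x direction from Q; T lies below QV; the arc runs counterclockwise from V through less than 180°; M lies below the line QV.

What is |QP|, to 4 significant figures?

46.93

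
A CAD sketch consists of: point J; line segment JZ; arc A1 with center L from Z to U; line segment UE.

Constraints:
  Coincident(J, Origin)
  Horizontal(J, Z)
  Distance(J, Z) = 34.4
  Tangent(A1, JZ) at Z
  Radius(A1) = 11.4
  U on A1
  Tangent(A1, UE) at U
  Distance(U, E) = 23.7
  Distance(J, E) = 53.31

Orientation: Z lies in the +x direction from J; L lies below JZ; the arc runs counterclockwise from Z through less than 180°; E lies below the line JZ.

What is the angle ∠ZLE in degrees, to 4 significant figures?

172.3°

Checks: |LU| = 11.40 ✓; ∠(LU, UE) = 90.00° ✓; |UE| = 23.70 ✓; |JE| = 53.31 ✓.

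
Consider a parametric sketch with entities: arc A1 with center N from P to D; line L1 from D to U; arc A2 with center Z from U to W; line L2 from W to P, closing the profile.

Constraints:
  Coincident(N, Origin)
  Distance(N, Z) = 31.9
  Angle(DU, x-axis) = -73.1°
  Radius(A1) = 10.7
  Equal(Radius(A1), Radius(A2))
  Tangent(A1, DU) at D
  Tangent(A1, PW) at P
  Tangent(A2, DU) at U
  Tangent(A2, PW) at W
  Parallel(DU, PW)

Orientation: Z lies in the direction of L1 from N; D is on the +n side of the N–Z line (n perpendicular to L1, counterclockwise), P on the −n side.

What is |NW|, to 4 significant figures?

33.65

The slot axis is L1's direction at -73.1°, so u = (cos -73.1°, sin -73.1°) = (0.2907, -0.9568) and n = (−sin -73.1°, cos -73.1°) = (0.9568, 0.2907). N is at the origin and Z lies 31.9 along u from N, so Z = 31.9·u = (9.273, -30.52). Tangency of A1 to both parallel lines with radius 10.7 puts D and P at N ± 10.7·n: D = (10.24, 3.111), P = (-10.24, -3.111). Equal radii place U and W the same way about Z: U = Z + 10.7·n = (19.51, -27.41), W = Z − 10.7·n = (-0.9645, -33.63). Then |NW| = |W − N| = 33.65.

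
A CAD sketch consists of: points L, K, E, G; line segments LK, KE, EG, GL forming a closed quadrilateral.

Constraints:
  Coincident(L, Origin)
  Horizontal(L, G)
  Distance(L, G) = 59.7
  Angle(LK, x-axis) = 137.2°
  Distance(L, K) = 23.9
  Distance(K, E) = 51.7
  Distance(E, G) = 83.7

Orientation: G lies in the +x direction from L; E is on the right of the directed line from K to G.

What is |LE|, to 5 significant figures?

38.938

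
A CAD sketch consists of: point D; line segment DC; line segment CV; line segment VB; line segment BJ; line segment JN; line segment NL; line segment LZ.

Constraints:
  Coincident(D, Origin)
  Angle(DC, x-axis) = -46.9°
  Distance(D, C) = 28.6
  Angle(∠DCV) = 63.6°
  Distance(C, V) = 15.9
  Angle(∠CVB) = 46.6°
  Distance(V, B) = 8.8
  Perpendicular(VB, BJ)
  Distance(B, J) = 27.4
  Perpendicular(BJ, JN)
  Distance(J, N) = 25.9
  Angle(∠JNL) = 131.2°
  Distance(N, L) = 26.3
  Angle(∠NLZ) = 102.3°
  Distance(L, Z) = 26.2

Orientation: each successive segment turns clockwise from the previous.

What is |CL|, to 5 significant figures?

45.519

BJ is perpendicular to JN, so JN runs at -116.70°; with |JN| = 25.9, N = (21.107, -53.040). ∠JNL = 131.2° gives NL at -165.50° from the x-axis; with |NL| = 26.3, L = (-4.3550, -59.625). Then |CL| = |L − C| = 45.519.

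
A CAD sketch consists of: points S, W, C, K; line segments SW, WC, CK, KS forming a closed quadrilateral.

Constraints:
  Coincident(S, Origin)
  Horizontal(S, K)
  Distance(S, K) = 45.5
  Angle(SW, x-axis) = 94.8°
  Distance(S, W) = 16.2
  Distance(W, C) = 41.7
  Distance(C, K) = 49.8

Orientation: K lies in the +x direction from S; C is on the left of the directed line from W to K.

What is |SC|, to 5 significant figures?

53.849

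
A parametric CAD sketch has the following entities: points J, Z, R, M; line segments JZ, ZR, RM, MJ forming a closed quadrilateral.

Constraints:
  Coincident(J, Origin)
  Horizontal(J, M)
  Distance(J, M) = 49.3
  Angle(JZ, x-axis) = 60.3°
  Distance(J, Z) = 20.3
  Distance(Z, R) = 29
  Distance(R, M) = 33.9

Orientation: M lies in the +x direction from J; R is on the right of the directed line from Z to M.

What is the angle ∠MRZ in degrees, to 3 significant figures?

85.9°

Checks: |ZR| = 29.00 ✓; |RM| = 33.90 ✓.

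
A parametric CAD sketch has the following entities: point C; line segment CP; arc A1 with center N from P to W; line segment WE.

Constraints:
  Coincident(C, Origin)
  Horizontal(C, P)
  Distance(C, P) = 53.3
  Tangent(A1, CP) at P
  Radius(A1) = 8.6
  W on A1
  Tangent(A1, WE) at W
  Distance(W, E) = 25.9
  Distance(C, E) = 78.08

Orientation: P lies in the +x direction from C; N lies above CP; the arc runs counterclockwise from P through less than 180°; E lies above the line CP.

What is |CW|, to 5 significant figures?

61.044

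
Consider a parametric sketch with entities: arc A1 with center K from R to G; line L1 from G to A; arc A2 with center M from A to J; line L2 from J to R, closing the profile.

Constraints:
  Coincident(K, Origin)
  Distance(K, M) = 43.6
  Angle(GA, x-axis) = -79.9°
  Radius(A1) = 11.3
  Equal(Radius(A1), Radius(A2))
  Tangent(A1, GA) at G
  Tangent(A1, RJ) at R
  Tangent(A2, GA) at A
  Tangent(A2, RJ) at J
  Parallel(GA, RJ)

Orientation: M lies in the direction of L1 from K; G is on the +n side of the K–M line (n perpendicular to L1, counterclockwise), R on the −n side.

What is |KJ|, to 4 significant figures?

45.04

The slot axis is L1's direction at -79.9°, so u = (cos -79.9°, sin -79.9°) = (0.1754, -0.9845) and n = (−sin -79.9°, cos -79.9°) = (0.9845, 0.1754). K is at the origin and M lies 43.6 along u from K, so M = 43.6·u = (7.646, -42.92). Tangency of A1 to both parallel lines with radius 11.3 puts G and R at K ± 11.3·n: G = (11.12, 1.982), R = (-11.12, -1.982). Equal radii place A and J the same way about M: A = M + 11.3·n = (18.77, -40.94), J = M − 11.3·n = (-3.479, -44.91). Then |KJ| = |J − K| = 45.04.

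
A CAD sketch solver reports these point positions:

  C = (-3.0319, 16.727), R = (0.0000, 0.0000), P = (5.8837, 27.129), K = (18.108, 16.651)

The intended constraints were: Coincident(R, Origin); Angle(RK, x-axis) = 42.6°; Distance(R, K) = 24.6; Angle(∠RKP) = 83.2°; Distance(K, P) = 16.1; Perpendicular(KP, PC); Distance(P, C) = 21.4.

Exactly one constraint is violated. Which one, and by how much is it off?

Distance(P, C) = 21.4 — off by 7.70.

R = (0.00, 0.00) ✓; RK at 42.60° ✓; |RK| = 24.60 ✓; ∠RKP = 83.20° ✓; |KP| = 16.10 ✓; ∠(KP, PC) = 90.00° ✓; |PC| = 13.70 ✗.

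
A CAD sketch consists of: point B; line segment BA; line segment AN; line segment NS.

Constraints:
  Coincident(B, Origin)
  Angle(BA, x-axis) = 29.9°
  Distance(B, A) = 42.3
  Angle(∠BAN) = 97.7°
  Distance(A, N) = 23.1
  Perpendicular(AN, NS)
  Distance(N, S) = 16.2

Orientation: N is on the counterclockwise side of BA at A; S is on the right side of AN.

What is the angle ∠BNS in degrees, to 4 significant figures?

145.5°

B is at the origin; BA runs at 29.9° with length 42.3, so A = 42.3·(cos 29.9°, sin 29.9°) = (36.67, 21.09). ∠BAN = 97.7°, so AN runs at 29.9° + (180° − 97.7°) = 112.2° from the x-axis; with |AN| = 23.1, N = A + 23.1·(cos 112.2°, sin 112.2°) = (27.94, 42.47). The perpendicularity gives NS at right angles to AN; with |NS| = 16.2 on the right of AN, S = N + 16.2·(0.9259, 0.3778) = (42.94, 48.59). Then cos ∠BNS = NB·NS / (|NB||NS|), giving 145.5°.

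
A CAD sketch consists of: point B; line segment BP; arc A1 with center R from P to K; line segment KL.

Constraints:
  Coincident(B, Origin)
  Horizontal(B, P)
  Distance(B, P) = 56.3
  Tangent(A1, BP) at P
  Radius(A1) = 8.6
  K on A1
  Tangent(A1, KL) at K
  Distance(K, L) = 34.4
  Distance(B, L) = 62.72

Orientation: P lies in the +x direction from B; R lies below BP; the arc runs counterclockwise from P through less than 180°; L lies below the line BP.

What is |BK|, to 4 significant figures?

48.41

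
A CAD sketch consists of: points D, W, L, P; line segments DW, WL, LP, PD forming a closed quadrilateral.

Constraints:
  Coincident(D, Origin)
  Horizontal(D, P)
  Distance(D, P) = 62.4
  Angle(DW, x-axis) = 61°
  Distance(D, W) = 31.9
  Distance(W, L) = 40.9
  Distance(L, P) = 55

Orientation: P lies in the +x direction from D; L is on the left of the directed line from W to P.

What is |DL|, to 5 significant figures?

71.346

Checks: |WL| = 40.90 ✓; |LP| = 55.00 ✓.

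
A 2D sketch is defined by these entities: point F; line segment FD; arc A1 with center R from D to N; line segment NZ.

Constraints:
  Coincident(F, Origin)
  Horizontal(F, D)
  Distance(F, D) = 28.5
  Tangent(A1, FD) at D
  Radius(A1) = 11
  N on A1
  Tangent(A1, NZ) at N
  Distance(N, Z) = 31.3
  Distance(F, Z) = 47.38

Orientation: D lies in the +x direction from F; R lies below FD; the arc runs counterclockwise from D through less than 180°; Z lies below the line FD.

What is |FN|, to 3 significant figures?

21.1

Checks: |RN| = 11.00 ✓; ∠(RN, NZ) = 90.00° ✓; |NZ| = 31.30 ✓; |FZ| = 47.38 ✓.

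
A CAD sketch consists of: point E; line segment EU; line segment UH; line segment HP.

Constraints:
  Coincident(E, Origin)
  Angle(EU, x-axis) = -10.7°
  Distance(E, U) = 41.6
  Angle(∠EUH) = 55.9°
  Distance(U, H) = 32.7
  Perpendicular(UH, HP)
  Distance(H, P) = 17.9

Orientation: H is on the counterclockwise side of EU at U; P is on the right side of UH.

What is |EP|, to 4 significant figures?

53.18

E is at the origin; EU runs at -10.7° with length 41.6, so U = 41.6·(cos -10.7°, sin -10.7°) = (40.88, -7.724). ∠EUH = 55.9°, so UH runs at -10.7° + (180° − 55.9°) = 113.4° from the x-axis; with |UH| = 32.7, H = U + 32.7·(cos 113.4°, sin 113.4°) = (27.89, 22.29). UH ⟂ HP; with |HP| = 17.9 on the right of UH, P = H + 17.9·(0.9178, 0.3971) = (44.32, 29.40). Then |EP| = |P − E| = 53.18.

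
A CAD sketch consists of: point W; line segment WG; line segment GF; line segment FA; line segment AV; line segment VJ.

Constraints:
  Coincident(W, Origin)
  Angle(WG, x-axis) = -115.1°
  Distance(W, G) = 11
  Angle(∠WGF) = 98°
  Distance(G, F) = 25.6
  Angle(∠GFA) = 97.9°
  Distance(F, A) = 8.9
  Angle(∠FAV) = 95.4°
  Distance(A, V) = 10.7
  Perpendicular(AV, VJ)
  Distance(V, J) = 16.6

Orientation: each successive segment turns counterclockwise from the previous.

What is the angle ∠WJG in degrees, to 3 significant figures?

27.0°

∠FAV = 95.4° gives AV at 134° from the x-axis; with |AV| = 10.7, V = (15.2, -9.48). AV ⟂ VJ, so VJ runs at -136°; with |VJ| = 16.6, J = (3.22, -20.9). Then cos ∠WJG = JW·JG / (|JW||JG|), giving 27.0°.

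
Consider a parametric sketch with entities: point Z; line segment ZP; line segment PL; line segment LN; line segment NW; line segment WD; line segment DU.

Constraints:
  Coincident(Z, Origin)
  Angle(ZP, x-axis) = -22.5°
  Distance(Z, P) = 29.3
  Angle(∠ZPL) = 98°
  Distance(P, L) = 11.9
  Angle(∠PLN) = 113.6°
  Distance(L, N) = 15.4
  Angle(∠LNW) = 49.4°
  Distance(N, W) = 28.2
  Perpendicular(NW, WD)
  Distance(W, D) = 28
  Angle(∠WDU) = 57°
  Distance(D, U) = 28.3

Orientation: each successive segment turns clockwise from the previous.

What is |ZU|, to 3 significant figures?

35.5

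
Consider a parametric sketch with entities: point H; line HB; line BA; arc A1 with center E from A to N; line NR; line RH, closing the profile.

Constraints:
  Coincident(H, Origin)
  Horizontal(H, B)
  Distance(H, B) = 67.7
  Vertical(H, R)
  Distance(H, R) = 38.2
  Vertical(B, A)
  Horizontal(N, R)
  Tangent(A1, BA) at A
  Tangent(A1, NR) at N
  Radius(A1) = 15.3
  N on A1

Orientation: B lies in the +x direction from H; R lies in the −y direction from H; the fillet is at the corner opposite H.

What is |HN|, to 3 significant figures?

64.8

H is at the origin; HB is horizontal with |HB| = 67.7 and B on the +x side, so B = (67.7, 0.00). H and R share the same x with |HR| = 38.2 and R on the −y side, so R = (0.00, -38.2). The virtual corner opposite H is at (67.7, -38.2). Since A1 is tangent to BA there, EA ⟂ BA and A1 meets NR tangentially, so EN is at right angles to NR, with radius 15.3, so the center E sits 15.3 in from both sides at E = (52.4, -22.9). That places the tangent points at A = (67.7, -22.9) on BA and N = (52.4, -38.2) on NR. Then |HN| = |N − H| = 64.8.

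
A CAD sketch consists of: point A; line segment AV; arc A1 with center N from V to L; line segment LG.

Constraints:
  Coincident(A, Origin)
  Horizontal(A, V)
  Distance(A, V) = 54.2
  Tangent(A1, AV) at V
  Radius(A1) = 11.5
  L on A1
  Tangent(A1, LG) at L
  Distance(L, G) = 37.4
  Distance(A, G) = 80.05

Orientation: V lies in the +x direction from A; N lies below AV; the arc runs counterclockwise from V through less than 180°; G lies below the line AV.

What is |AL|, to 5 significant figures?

47.445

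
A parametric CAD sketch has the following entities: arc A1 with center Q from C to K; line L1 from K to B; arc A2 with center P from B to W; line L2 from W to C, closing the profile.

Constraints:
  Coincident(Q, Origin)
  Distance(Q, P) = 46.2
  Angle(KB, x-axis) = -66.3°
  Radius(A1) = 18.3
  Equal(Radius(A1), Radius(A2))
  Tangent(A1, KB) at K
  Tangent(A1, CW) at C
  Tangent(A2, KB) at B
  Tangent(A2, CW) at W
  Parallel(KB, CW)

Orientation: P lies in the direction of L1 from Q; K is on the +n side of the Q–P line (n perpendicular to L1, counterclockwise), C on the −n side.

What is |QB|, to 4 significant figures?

49.69

Tangency of A1 to both parallel lines with radius 18.3 puts K and C at Q ± 18.3·n: K = (16.76, 7.356), C = (-16.76, -7.356). Equal radii place B and W the same way about P: B = P + 18.3·n = (35.33, -34.95), W = P − 18.3·n = (1.813, -49.66). Then |QB| = |B − Q| = 49.69.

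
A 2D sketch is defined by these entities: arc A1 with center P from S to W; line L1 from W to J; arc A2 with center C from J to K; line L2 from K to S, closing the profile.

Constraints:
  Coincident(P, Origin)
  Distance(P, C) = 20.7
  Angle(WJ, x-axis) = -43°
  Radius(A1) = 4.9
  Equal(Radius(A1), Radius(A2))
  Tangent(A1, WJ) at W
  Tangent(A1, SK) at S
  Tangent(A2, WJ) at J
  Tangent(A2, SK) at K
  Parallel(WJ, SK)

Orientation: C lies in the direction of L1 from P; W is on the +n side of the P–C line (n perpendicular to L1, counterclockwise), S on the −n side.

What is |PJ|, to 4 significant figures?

21.27

The slot axis is L1's direction at -43.0°, so u = (cos -43.0°, sin -43.0°) = (0.7314, -0.6820) and n = (−sin -43.0°, cos -43.0°) = (0.6820, 0.7314). P is at the origin and C lies 20.7 along u from P, so C = 20.7·u = (15.14, -14.12). Tangency of A1 to both parallel lines with radius 4.9 puts W and S at P ± 4.9·n: W = (3.342, 3.584), S = (-3.342, -3.584). Equal radii place J and K the same way about C: J = C + 4.9·n = (18.48, -10.53), K = C − 4.9·n = (11.80, -17.70). Then |PJ| = |J − P| = 21.27.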